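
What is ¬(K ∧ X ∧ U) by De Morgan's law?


De Morgan's law: ¬(P ∧ Q ∧ R) ≡ ¬P ∨ ¬Q ∨ ¬R
¬(K ∧ X ∧ U) = ¬K ∨ ¬X ∨ ¬U

¬K ∨ ¬X ∨ ¬U


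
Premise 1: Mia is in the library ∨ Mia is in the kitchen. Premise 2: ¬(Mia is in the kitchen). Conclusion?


Disjunctive syllogism: P ∨ Q, ¬P ⊢ Q
Disjunction: Mia is in the library ∨ Mia is in the kitchen
We know it is not the case that Mia is in the kitchen.
By disjunctive syllogism, the other disjunct must be true.

Mia is in the library


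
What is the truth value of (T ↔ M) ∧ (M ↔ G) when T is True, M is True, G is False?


T = True, M = True, G = False
Step 1: T ↔ M is true when T and M have the same value. Result: True
Step 2: M ↔ G is true when M and G have the same value. Result: False
Step 3: True ∧ False = False

False


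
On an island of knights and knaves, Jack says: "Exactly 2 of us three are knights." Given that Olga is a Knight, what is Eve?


Jack claims exactly 2 knights among Jack, Olga, Eve.
Given: Olga is a Knight.

Case 1: Jack is a Knight (tells truth)
  Then exactly 2 of the three are knights.
  Counting Jack, Olga: 2 knight(s) so far. Need 0 more → Eve = Knave.
Case 2: Jack is a Knave (lies)
  Then the count is NOT 2.
  If Eve = Knight, count = 2 = 2 → claim would be true, contradicts lie.
  If Eve = Knave, count = 1 ≠ 2 → lie confirmed ✓

Eve is a Knave.

Knave


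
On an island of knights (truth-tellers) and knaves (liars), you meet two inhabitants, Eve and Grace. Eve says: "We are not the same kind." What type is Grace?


Eve says: "We are not the same kind."
Case 1: Eve is a Knight (truth-teller)
  Statement is true → they ARE different → Grace is a Knave
Case 2: Eve is a Knave (liar)
  Statement is false → they are NOT different → Grace is a Knave
In both cases, Grace is a Knave.

Knave


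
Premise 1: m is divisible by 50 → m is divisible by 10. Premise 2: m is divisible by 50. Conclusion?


Modus ponens: P → Q, P ⊢ Q
P: m is divisible by 50
Q: m is divisible by 10
We have P → Q and P is true.
By modus ponens, Q must be true.

m is divisible by 10


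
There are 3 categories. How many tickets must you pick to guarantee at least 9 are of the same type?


Pigeonhole: to guarantee k in one of n categories, need (k-1)×n + 1.
k = 9, n = 3
Minimum = (9-1) × 3 + 1 = 8 × 3 + 1

25


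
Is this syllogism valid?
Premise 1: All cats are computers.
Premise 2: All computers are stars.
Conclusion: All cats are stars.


Premise 1: All cats are computers.
Premise 2: All computers are stars.
Conclusion: All cats are stars.
Barbara syllogism (AAA-1): All A are B, All B are C → All A are C.
Middle term (computers) distributed in premise 2.

Valid


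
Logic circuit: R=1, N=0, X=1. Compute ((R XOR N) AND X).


R XOR N = 1^0 = 1
1 AND 1 = 1

1


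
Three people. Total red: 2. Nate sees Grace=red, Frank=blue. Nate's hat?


Total red = 2, seen red = 1
Own red = 2 - 1 = 1
Nate's hat is red.

red


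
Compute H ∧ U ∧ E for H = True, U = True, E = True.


H = True, U = True, E = True
Step 1: H ∧ U = True AND True = True
Step 2: (True) ∧ E = (True) AND True = True
AND is true only when ALL operands are true.

True


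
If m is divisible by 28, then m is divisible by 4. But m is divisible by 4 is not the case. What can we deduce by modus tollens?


Modus tollens: P → Q, ¬Q ⊢ ¬P
P: m is divisible by 28
Q: m is divisible by 4
We have P → Q and Q is false.
By modus tollens, P must be false.

It is not the case that m is divisible by 28


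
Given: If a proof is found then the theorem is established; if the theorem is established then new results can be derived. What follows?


Hypothetical syllogism: P → Q, Q → R ⊢ P → R
Premise 1: a proof is found → the theorem is established
Premise 2: the theorem is established → new results can be derived
Chain the implications: the middle term (the theorem is established) links the two.
Conclusion: If a proof is found, then new results can be derived.

If a proof is found, then new results can be derived.


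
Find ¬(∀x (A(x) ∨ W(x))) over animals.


Original: ∀x (A(x) ∨ W(x))
Rule: ¬∀→∃, ¬∃→∀, negate predicate.
Negation: ∃x (¬A(x) ∧ ¬W(x))

∃x (¬A(x) ∧ ¬W(x))


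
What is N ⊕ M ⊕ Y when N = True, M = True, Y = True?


N = True, M = True, Y = True
Step 1: N ⊕ M = True XOR True = False
Step 2: False ⊕ Y = False XOR True = True
XOR is true when an odd number of operands are true.

True


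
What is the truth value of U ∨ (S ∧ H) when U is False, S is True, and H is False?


U = False, S = True, H = False
Step 1: S ∧ H = True AND False = False
Step 2: U ∨ False = False OR False = False
AND evaluated first (higher precedence); then OR applied.

False


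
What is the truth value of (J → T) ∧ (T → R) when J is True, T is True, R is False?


J = True, T = True, R = False
Step 1: J → T is false only when J=True and T=False. Result: True
Step 2: T → R is false only when T=True and R=False. Result: False
Step 3: True ∧ False = False

False


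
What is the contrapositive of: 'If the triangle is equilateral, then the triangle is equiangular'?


Original: If the triangle is equilateral, then the triangle is equiangular
Contrapositive: If ¬Q, then ¬P
Negate Q: not (the triangle is equiangular)
Negate P: not (the triangle is equilateral)

If not (the triangle is equiangular), then not (the triangle is equilateral).


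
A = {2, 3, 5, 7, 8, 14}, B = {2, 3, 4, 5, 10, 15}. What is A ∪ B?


A = {2, 3, 5, 7, 8, 14}
B = {2, 3, 4, 5, 10, 15}
Operation: union
All elements combined: 2, 3, 4, 5, 7, 8, 10, 14, 15

{2, 3, 4, 5, 7, 8, 10, 14, 15}


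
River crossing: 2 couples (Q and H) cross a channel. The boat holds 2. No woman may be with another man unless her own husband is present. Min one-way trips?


Label couples Q and H.
1. WQ+WH → (far: WQ,WH; near: HQ,HH)
2. WQ ←   (far: WH; near: HQ,HH,WQ)
3. HQ+HH → (far: HQ,HH,WH; near: WQ)
4. HQ ←   (far: HH,WH; near: HQ,WQ)  — HQ returns, since WQ is alone on near bank
5. HQ+WQ → (far: all four; near: empty)
Every state respects the constraint.
Minimum trips = 5

5


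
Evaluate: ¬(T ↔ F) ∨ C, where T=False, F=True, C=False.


T = False, F = True, C = False
Expression: ¬(T ↔ F) ∨ C
Step 1: T ↔ F = (False iff True) = False
Step 2: ¬(T ↔ F) = NOT False = True
Step 3: (True) ∨ C = True OR False = True

True


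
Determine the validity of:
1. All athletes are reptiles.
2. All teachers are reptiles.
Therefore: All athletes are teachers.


Premise 1: All athletes are reptiles.
Premise 2: All teachers are reptiles.
Conclusion: All athletes are teachers.
Fallacy: undistributed middle. reptiles is predicate in both.
Counterexample: athletes and teachers could be disjoint subsets of reptiles.

Invalid


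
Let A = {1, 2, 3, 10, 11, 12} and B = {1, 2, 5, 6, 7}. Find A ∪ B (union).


A = {1, 2, 3, 10, 11, 12}
B = {1, 2, 5, 6, 7}
Operation: union
All elements combined: 1, 2, 3, 5, 6, 7, 10, 11, 12

{1, 2, 3, 5, 6, 7, 10, 11, 12}


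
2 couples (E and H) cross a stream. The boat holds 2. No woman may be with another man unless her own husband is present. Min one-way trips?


Label couples E and H.
1. WE+WH → (far: WE,WH; near: HE,HH)
2. WE ←   (far: WH; near: HE,HH,WE)
3. HE+HH → (far: HE,HH,WH; near: WE)
4. HE ←   (far: HH,WH; near: HE,WE)  — HE returns, since WE is alone on near bank
5. HE+WE → (far: all four; near: empty)
Every state respects the constraint.
Minimum trips = 5

5


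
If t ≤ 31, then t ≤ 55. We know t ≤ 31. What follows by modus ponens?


Modus ponens: P → Q, P ⊢ Q
P: t ≤ 31
Q: t ≤ 55
We have P → Q and P is true.
By modus ponens, Q must be true.

t ≤ 55


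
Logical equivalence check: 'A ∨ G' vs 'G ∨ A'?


Expression 1: A ∨ G
Expression 2: G ∨ A
Truth table (A G | Expr1 Expr2):
  T T |   T     T
  T F |   T     T
  F T |   T     T
  F F |   F     F
All 4 rows agree, so the expressions are logically equivalent.

Yes


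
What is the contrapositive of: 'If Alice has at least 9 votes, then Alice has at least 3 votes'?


Original: If Alice has at least 9 votes, then Alice has at least 3 votes
Contrapositive: If ¬Q, then ¬P
Negate Q: not (Alice has at least 3 votes)
Negate P: not (Alice has at least 9 votes)

If not (Alice has at least 3 votes), then not (Alice has at least 9 votes).


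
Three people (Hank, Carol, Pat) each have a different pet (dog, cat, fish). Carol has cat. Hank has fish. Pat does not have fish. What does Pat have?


From clues:
  Hank → fish
  Carol → cat
By elimination, Pat gets the remaining.

dog


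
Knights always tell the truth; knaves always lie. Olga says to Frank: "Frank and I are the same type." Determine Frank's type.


Olga says: "Frank and I are the same type."
Case 1: Olga is a Knight (truth-teller)
  Statement is true → they ARE the same → Frank is also a Knight
Case 2: Olga is a Knave (liar)
  Statement is false → they are NOT the same → Frank is a Knight
In both cases, Frank is a Knight.

Knight


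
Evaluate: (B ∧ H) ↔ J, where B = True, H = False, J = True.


B = True, H = False, J = True
Step 1: B ∧ H = True AND False = False
Step 2: (False) ↔ J: true when both sides have same truth value.
Result: False ↔ True = False

False


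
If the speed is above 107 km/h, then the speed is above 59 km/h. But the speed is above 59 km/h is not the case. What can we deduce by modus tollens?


Modus tollens: P → Q, ¬Q ⊢ ¬P
P: the speed is above 107 km/h
Q: the speed is above 59 km/h
We have P → Q and Q is false.
By modus tollens, P must be false.

It is not the case that the speed is above 107 km/h


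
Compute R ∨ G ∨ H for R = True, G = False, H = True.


R = True, G = False, H = True
Step 1: R ∨ G = True OR False = True
Step 2: True ∨ H = True OR True = True
OR is true when at least one operand is true.

True


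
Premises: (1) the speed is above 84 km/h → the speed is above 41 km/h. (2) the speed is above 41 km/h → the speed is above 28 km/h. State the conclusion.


Hypothetical syllogism: P → Q, Q → R ⊢ P → R
Premise 1: the speed is above 84 km/h → the speed is above 41 km/h
Premise 2: the speed is above 41 km/h → the speed is above 28 km/h
Chain the implications: the middle term (the speed is above 41 km/h) links the two.
Conclusion: If the speed is above 84 km/h, then the speed is above 28 km/h.

If the speed is above 84 km/h, then the speed is above 28 km/h.


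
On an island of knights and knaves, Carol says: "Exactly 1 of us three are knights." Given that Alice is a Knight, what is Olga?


Carol claims exactly 1 knights among Carol, Alice, Olga.
Given: Alice is a Knight.

Case 1: Carol is a Knight (tells truth)
  Then exactly 1 of the three are knights.
  Counting Carol, Alice: 2 knight(s) so far. Need -1 more → impossible.
Case 2: Carol is a Knave (lies)
  Then the count is NOT 1.
  If Olga = Knave, count = 1 = 1 → claim would be true, contradicts lie.
  If Olga = Knight, count = 2 ≠ 1 → lie confirmed ✓

Olga is a Knight.

Knight


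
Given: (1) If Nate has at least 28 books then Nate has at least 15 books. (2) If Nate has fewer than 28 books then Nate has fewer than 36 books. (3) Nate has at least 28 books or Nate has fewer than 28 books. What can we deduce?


Constructive dilemma: (P → Q) ∧ (R → S), P ∨ R ⊢ Q ∨ S
Premise 1: Nate has at least 28 books → Nate has at least 15 books
Premise 2: Nate has fewer than 28 books → Nate has fewer than 36 books
Premise 3: Nate has at least 28 books ∨ Nate has fewer than 28 books
Case 1: Assuming Nate has at least 28 books, then by Premise 1, Nate has at least 15 books.
Case 2: Assuming Nate has fewer than 28 books, then by Premise 2, Nate has fewer than 36 books.
Since one of Nate has at least 28 books or Nate has fewer than 28 books must hold, we get Nate has at least 15 books or Nate has fewer than 36 books.

Nate has at least 15 books or Nate has fewer than 36 books.


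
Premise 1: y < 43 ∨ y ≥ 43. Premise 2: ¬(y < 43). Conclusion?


Disjunctive syllogism: P ∨ Q, ¬P ⊢ Q
Disjunction: y < 43 ∨ y ≥ 43
We know it is not the case that y < 43.
By disjunctive syllogism, the other disjunct must be true.

y ≥ 43


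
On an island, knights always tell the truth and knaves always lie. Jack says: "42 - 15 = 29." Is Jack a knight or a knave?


Statement: "42 - 15 = 29."
Actual: 42 - 15 = 27
Claimed: 29
Statement is FALSE → Jack lies → Knave

Knave


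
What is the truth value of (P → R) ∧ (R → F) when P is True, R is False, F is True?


P = True, R = False, F = True
Step 1: P → R is false only when P=True and R=False. Result: False
Step 2: R → F is false only when R=True and F=False. Result: True
Step 3: False ∧ True = False

False


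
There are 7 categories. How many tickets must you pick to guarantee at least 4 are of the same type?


Pigeonhole: to guarantee k in one of n categories, need (k-1)×n + 1.
k = 4, n = 7
Minimum = (4-1) × 7 + 1 = 3 × 7 + 1

22


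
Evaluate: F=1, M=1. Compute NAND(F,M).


F AND M = 1
NOT(1) = 0

0


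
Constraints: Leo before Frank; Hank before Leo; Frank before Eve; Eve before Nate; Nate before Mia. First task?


Constraints: Leo before Frank; Hank before Leo; Frank before Eve; Eve before Nate; Nate before Mia
The first task can have nothing scheduled before it, so it must never appear on the right of a 'before'.
Tasks appearing after some 'before': Frank, Leo, Eve, Nate, Mia.
The only task not in that list is Hank → it is first.

Hank


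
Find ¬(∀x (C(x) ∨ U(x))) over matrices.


Original: ∀x (C(x) ∨ U(x))
Rule: ¬∀→∃, ¬∃→∀, negate predicate.
Negation: ∃x (¬C(x) ∧ ¬U(x))

∃x (¬C(x) ∧ ¬U(x))


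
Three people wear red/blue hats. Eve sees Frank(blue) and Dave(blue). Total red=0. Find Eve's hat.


Total red = 0, seen red = 0
Own red = 0 - 0 = 0
Eve's hat is blue.

blue


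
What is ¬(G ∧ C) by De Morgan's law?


De Morgan's law: ¬(P ∧ Q) ≡ ¬P ∨ ¬Q
¬(G ∧ C) = ¬G ∨ ¬C

¬G ∨ ¬C


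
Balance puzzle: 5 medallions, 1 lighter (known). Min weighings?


Each weighing has 3 outcomes (left heavy / balance / right heavy), so k weighings distinguish at most 3^k cases; splitting into three near-equal groups achieves this.
Need 3^k ≥ 5: 3^1 = 3 < 5 ≤ 3^2 = 9
k = ⌈log₃(5)⌉ = 2

2


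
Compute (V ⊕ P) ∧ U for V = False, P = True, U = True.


V = False, P = True, U = True
Step 1: V ⊕ P = False XOR True = True
Step 2: True ∧ U = True AND True = True
XOR true when exactly one of V,P is true; then AND with U.

True


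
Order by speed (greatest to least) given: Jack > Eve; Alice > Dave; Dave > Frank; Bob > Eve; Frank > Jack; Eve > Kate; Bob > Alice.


Constraints: Jack > Eve; Alice > Dave; Dave > Frank; Bob > Eve; Frank > Jack; Eve > Kate; Bob > Alice
Method: at each step, the next-highest is the one remaining person who never appears on the smaller side of a constraint between remaining people.
  Step 1: remaining {Eve, Kate, Frank, Jack, Alice, Dave, Bob}; on the smaller side: {Eve, Kate, Frank, Jack, Alice, Dave} → Bob is next (Bob > Eve; Bob > Alice).
  Step 2: remaining {Eve, Kate, Frank, Jack, Alice, Dave}; on the smaller side: {Eve, Kate, Frank, Jack, Dave} → Alice is next (Alice > Dave).
  Step 3: remaining {Eve, Kate, Frank, Jack, Dave}; on the smaller side: {Eve, Kate, Frank, Jack} → Dave is next (Dave > Frank).
  Step 4: remaining {Eve, Kate, Frank, Jack}; on the smaller side: {Eve, Kate, Jack} → Frank is next (Frank > Jack).
  Step 5: remaining {Eve, Kate, Jack}; on the smaller side: {Eve, Kate} → Jack is next (Jack > Eve).
  Step 6: remaining {Eve, Kate}; on the smaller side: {Kate} → Eve is next (Eve > Kate).
  Step 7: only Kate remains → lowest.
Final ranking (highest to lowest):

Bob > Alice > Dave > Frank > Jack > Eve > Kate


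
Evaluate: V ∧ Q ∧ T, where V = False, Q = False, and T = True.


V = False, Q = False, T = True
Step 1: V ∧ Q = False AND False = False
Step 2: (False) ∧ T = (False) AND True = False
AND is true only when ALL operands are true.

False


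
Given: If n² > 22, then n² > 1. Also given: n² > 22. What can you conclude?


Modus ponens: P → Q, P ⊢ Q
P: n² > 22
Q: n² > 1
We have P → Q and P is true.
By modus ponens, Q must be true.

n² > 1


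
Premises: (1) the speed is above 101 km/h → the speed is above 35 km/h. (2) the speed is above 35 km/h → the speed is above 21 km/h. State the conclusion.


Hypothetical syllogism: P → Q, Q → R ⊢ P → R
Premise 1: the speed is above 101 km/h → the speed is above 35 km/h
Premise 2: the speed is above 35 km/h → the speed is above 21 km/h
Chain the implications: the middle term (the speed is above 35 km/h) links the two.
Conclusion: If the speed is above 101 km/h, then the speed is above 21 km/h.

If the speed is above 101 km/h, then the speed is above 21 km/h.


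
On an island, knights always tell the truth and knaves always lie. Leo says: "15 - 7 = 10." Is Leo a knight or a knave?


Statement: "15 - 7 = 10."
Actual: 15 - 7 = 8
Claimed: 10
Statement is FALSE → Leo lies → Knave

Knave


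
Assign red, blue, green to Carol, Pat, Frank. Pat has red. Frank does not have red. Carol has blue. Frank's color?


From clues:
  Pat → red
  Carol → blue
By elimination, Frank gets the remaining.

green


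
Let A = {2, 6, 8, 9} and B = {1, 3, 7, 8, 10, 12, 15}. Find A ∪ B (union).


A = {2, 6, 8, 9}
B = {1, 3, 7, 8, 10, 12, 15}
Operation: union
All elements combined: 1, 2, 3, 6, 7, 8, 9, 10, 12, 15

{1, 2, 3, 6, 7, 8, 9, 10, 12, 15}


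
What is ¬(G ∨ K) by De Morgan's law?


De Morgan's law: ¬(P ∨ Q) ≡ ¬P ∧ ¬Q
¬(G ∨ K) = ¬G ∧ ¬K

¬G ∧ ¬K


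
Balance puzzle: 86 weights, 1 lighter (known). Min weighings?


Each weighing has 3 outcomes (left heavy / balance / right heavy), so k weighings distinguish at most 3^k cases; splitting into three near-equal groups achieves this.
Need 3^k ≥ 86: 3^4 = 81 < 86 ≤ 3^5 = 243
k = ⌈log₃(86)⌉ = 5

5


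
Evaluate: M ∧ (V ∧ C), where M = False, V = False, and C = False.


M = False, V = False, C = False
Step 1: V ∧ C = False AND False = False
Step 2: M ∧ False = False AND False = False
AND is true only when ALL operands are true.

False


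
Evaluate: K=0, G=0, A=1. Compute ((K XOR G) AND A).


K XOR G = 0^0 = 0
0 AND 1 = 0

0


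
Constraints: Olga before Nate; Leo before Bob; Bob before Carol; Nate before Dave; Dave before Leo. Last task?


Constraints: Olga before Nate; Leo before Bob; Bob before Carol; Nate before Dave; Dave before Leo
The last task can have nothing scheduled after it, so it must never appear on the left of a 'before'.
Tasks appearing before some other task: Olga, Leo, Bob, Nate, Dave.
The only task not in that list is Carol → it is last.

Carol


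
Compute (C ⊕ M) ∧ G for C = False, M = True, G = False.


C = False, M = True, G = False
Step 1: C ⊕ M = False XOR True = True
Step 2: True ∧ G = True AND False = False
XOR true when exactly one of C,M is true; then AND with G.

False


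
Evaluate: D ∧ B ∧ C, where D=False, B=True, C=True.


D = False, B = True, C = True
Expression: D ∧ B ∧ C
Step 1: D ∧ B = False AND True = False
Step 2: (False) ∧ C = False AND True = False

False


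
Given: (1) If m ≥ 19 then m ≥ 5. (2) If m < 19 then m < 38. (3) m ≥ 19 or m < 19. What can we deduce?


Constructive dilemma: (P → Q) ∧ (R → S), P ∨ R ⊢ Q ∨ S
Premise 1: m ≥ 19 → m ≥ 5
Premise 2: m < 19 → m < 38
Premise 3: m ≥ 19 ∨ m < 19
Case 1: Assuming m ≥ 19, then by Premise 1, m ≥ 5.
Case 2: Assuming m < 19, then by Premise 2, m < 38.
Since one of m ≥ 19 or m < 19 must hold, we get m ≥ 5 or m < 38.

m ≥ 5 or m < 38.


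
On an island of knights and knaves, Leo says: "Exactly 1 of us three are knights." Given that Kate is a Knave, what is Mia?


Leo claims exactly 1 knights among Leo, Kate, Mia.
Given: Kate is a Knave.

Case 1: Leo is a Knight (tells truth)
  Then exactly 1 of the three are knights.
  Counting Leo, Kate: 1 knight(s) so far. Need 0 more → Mia = Knave.
Case 2: Leo is a Knave (lies)
  Then the count is NOT 1.
  If Mia = Knight, count = 1 = 1 → claim would be true, contradicts lie.
  If Mia = Knave, count = 0 ≠ 1 → lie confirmed ✓

Mia is a Knave.

Knave


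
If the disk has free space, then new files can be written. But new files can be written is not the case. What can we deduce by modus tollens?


Modus tollens: P → Q, ¬Q ⊢ ¬P
P: the disk has free space
Q: new files can be written
We have P → Q and Q is false.
By modus tollens, P must be false.

It is not the case that the disk has free space


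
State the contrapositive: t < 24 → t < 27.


Original: If t < 24, then t < 27
Contrapositive: If ¬Q, then ¬P
Negate Q: not (t < 27)
Negate P: not (t < 24)

If not (t < 27), then not (t < 24).


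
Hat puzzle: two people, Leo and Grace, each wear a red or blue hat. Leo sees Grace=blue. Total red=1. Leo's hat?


Total red = 1, Grace = blue
Red accounted for: 0
Remaining for Leo: 1
Leo's hat is red.

red


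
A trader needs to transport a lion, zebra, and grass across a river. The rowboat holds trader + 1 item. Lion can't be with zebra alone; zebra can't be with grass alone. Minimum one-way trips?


1. trader+zebra → 2. trader ← 3. trader+lion → 4. trader+zebra ← 5. trader+grass → 6. trader ← 7. trader+zebra →
Minimum trips = 7

7


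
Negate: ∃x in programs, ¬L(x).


Original: ∃x ¬L(x)
Rule: ¬∀→∃, ¬∃→∀, negate predicate.
Negation: ∀x L(x)

∀x L(x)


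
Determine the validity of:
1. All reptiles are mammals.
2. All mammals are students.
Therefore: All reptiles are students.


Premise 1: All reptiles are mammals.
Premise 2: All mammals are students.
Conclusion: All reptiles are students.
Barbara syllogism (AAA-1): All A are B, All B are C → All A are C.
Middle term (mammals) distributed in premise 2.

Valid


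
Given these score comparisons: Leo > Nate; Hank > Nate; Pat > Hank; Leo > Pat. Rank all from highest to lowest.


Constraints: Leo > Nate; Hank > Nate; Pat > Hank; Leo > Pat
Method: at each step, the next-highest is the one remaining person who never appears on the smaller side of a constraint between remaining people.
  Step 1: remaining {Nate, Hank, Leo, Pat}; on the smaller side: {Nate, Hank, Pat} → Leo is next (Leo > Nate; Leo > Pat).
  Step 2: remaining {Nate, Hank, Pat}; on the smaller side: {Nate, Hank} → Pat is next (Pat > Hank).
  Step 3: remaining {Nate, Hank}; on the smaller side: {Nate} → Hank is next (Hank > Nate).
  Step 4: only Nate remains → lowest.
Final ranking (highest to lowest):

Leo > Pat > Hank > Nate


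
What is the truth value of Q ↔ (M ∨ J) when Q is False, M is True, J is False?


Q = False, M = True, J = False
Step 1: M ∨ J = True OR False = True
Step 2: Q ↔ (True): true when both sides have same truth value.
Result: False ↔ True = False

False


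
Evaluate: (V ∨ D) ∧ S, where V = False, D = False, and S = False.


V = False, D = False, S = False
Step 1: V ∨ D = False OR False = False
Step 2: False ∧ S = False AND False = False
OR is true when at least one operand is true; AND requires both.

False


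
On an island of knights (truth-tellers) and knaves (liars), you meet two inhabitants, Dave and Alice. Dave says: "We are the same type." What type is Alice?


Dave says: "We are the same type."
Case 1: Dave is a Knight (truth-teller)
  Statement is true → they ARE the same → Alice is also a Knight
Case 2: Dave is a Knave (liar)
  Statement is false → they are NOT the same → Alice is a Knight
In both cases, Alice is a Knight.

Knight


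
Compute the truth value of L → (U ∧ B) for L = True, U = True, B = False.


L = True, U = True, B = False
Step 1: U ∧ B = True AND False = False
Step 2: L → (False): false only when L=True and consequent=False.
Result: False

False


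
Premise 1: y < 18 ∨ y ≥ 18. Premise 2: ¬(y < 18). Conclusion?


Disjunctive syllogism: P ∨ Q, ¬P ⊢ Q
Disjunction: y < 18 ∨ y ≥ 18
We know it is not the case that y < 18.
By disjunctive syllogism, the other disjunct must be true.

y ≥ 18


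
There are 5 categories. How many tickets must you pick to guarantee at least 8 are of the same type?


Pigeonhole: to guarantee k in one of n categories, need (k-1)×n + 1.
k = 8, n = 5
Minimum = (8-1) × 5 + 1 = 7 × 5 + 1

36


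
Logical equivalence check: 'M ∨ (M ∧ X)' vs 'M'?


Expression 1: M ∨ (M ∧ X)
Expression 2: M
Truth table (M X | Expr1 Expr2):
  T T |   T     T
  T F |   T     T
  F T |   F     F
  F F |   F     F
All 4 rows agree, so the expressions are logically equivalent.

Yes


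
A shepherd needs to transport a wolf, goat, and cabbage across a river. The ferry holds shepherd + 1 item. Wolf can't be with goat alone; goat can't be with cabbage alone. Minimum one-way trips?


1. shepherd+goat → 2. shepherd ← 3. shepherd+wolf → 4. shepherd+goat ← 5. shepherd+cabbage → 6. shepherd ← 7. shepherd+goat →
Minimum trips = 7

7


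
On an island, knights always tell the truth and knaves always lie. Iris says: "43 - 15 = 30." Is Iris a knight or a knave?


Statement: "43 - 15 = 30."
Actual: 43 - 15 = 28
Claimed: 30
Statement is FALSE → Iris lies → Knave

Knave


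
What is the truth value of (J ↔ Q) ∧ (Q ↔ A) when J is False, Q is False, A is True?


J = False, Q = False, A = True
Step 1: J ↔ Q is true when J and Q have the same value. Result: True
Step 2: Q ↔ A is true when Q and A have the same value. Result: False
Step 3: True ∧ False = False

False


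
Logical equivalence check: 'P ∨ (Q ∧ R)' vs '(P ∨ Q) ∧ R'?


Expression 1: P ∨ (Q ∧ R)
Expression 2: (P ∨ Q) ∧ R
Truth table (P Q R | Expr1 Expr2):
  T T T |   T     T
  T T F |   T     F   ← differ
  T F T |   T     T
  T F F |   T     F   ← differ
  F T T |   T     T
  F T F |   F     F
  F F T |   F     F
  F F F |   F     F
Counterexample: P=T, Q=T, R=F gives Expr1 = T but Expr2 = F, so the expressions are NOT logically equivalent.

No


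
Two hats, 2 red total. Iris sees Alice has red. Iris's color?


Total red = 2, Alice = red
Red accounted for: 1
Remaining for Iris: 1
Iris's hat is red.

red


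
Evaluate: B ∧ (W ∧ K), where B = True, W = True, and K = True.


B = True, W = True, K = True
Step 1: W ∧ K = True AND True = True
Step 2: B ∧ True = True AND True = True
AND is true only when ALL operands are true.

True


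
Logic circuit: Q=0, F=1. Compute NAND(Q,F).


Q AND F = 0
NOT(0) = 1

1


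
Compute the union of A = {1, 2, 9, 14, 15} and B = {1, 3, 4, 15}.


A = {1, 2, 9, 14, 15}
B = {1, 3, 4, 15}
Operation: union
All elements combined: 1, 2, 3, 4, 9, 14, 15

{1, 2, 3, 4, 9, 14, 15}


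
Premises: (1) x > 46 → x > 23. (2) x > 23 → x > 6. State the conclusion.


Hypothetical syllogism: P → Q, Q → R ⊢ P → R
Premise 1: x > 46 → x > 23
Premise 2: x > 23 → x > 6
Chain the implications: the middle term (x > 23) links the two.
Conclusion: If x > 46, then x > 6.

If x > 46, then x > 6.


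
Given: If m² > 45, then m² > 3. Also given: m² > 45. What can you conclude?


Modus ponens: P → Q, P ⊢ Q
P: m² > 45
Q: m² > 3
We have P → Q and P is true.
By modus ponens, Q must be true.

m² > 3


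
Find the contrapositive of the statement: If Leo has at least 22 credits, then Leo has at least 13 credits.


Original: If Leo has at least 22 credits, then Leo has at least 13 credits
Contrapositive: If ¬Q, then ¬P
Negate Q: not (Leo has at least 13 credits)
Negate P: not (Leo has at least 22 credits)

If not (Leo has at least 13 credits), then not (Leo has at least 22 credits).


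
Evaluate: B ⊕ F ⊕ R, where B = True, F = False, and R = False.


B = True, F = False, R = False
Step 1: B ⊕ F = True XOR False = True
Step 2: True ⊕ R = True XOR False = True
XOR is true when an odd number of operands are true.

True


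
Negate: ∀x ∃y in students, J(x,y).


Original: ∀x ∃y J(x,y)
Rule: ¬∀→∃, ¬∃→∀, negate predicate.
Negation: ∃x ∀y ¬J(x,y)

∃x ∀y ¬J(x,y)


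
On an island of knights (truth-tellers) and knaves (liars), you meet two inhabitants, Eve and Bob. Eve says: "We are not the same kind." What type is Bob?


Eve says: "We are not the same kind."
Case 1: Eve is a Knight (truth-teller)
  Statement is true → they ARE different → Bob is a Knave
Case 2: Eve is a Knave (liar)
  Statement is false → they are NOT different → Bob is a Knave
In both cases, Bob is a Knave.

Knave


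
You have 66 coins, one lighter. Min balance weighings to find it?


Each weighing has 3 outcomes (left heavy / balance / right heavy), so k weighings distinguish at most 3^k cases; splitting into three near-equal groups achieves this.
Need 3^k ≥ 66: 3^3 = 27 < 66 ≤ 3^4 = 81
k = ⌈log₃(66)⌉ = 4

4


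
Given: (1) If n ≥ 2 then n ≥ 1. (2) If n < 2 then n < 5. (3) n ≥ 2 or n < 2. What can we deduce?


Constructive dilemma: (P → Q) ∧ (R → S), P ∨ R ⊢ Q ∨ S
Premise 1: n ≥ 2 → n ≥ 1
Premise 2: n < 2 → n < 5
Premise 3: n ≥ 2 ∨ n < 2
Case 1: Assuming n ≥ 2, then by Premise 1, n ≥ 1.
Case 2: Assuming n < 2, then by Premise 2, n < 5.
Since one of n ≥ 2 or n < 2 must hold, we get n ≥ 1 or n < 5.

n ≥ 1 or n < 5.


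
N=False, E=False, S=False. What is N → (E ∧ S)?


N = False, E = False, S = False
Expression: N → (E ∧ S)
Step 1: E ∧ S = False AND False = False
Step 2: N → (False) = False → False = True

True


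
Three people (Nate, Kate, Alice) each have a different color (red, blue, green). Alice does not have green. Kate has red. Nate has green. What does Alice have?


From clues:
  Nate → green
  Kate → red
By elimination, Alice gets the remaining.

blue


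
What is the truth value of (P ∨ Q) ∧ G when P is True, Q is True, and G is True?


P = True, Q = True, G = True
Step 1: P ∨ Q = True OR True = True
Step 2: True ∧ G = True AND True = True
OR is true when at least one operand is true; AND requires both.

True


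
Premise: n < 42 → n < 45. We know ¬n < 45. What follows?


Modus tollens: P → Q, ¬Q ⊢ ¬P
P: n < 42
Q: n < 45
We have P → Q and Q is false.
By modus tollens, P must be false.

It is not the case that n < 42


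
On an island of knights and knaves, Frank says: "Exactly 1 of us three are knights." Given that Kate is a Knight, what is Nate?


Frank claims exactly 1 knights among Frank, Kate, Nate.
Given: Kate is a Knight.

Case 1: Frank is a Knight (tells truth)
  Then exactly 1 of the three are knights.
  Counting Frank, Kate: 2 knight(s) so far. Need -1 more → impossible.
Case 2: Frank is a Knave (lies)
  Then the count is NOT 1.
  If Nate = Knave, count = 1 = 1 → claim would be true, contradicts lie.
  If Nate = Knight, count = 2 ≠ 1 → lie confirmed ✓

Nate is a Knight.

Knight


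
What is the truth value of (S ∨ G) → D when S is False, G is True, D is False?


S = False, G = True, D = False
Step 1: S ∨ G = False OR True = True
Step 2: (True) → D: false only when antecedent=True and D=False.
Result: False

False


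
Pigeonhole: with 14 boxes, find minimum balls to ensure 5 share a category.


Pigeonhole: to guarantee k in one of n categories, need (k-1)×n + 1.
k = 5, n = 14
Minimum = (5-1) × 14 + 1 = 4 × 14 + 1

57


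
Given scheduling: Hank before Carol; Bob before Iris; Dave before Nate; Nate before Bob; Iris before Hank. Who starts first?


Constraints: Hank before Carol; Bob before Iris; Dave before Nate; Nate before Bob; Iris before Hank
The first task can have nothing scheduled before it, so it must never appear on the right of a 'before'.
Tasks appearing after some 'before': Carol, Iris, Nate, Bob, Hank.
The only task not in that list is Dave → it is first.

Dave


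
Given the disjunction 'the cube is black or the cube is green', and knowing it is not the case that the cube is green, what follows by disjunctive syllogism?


Disjunctive syllogism: P ∨ Q, ¬P ⊢ Q
Disjunction: the cube is black ∨ the cube is green
We know it is not the case that the cube is green.
By disjunctive syllogism, the other disjunct must be true.

The cube is black


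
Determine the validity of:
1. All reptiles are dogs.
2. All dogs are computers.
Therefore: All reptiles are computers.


Premise 1: All reptiles are dogs.
Premise 2: All dogs are computers.
Conclusion: All reptiles are computers.
Barbara syllogism (AAA-1): All A are B, All B are C → All A are C.
Middle term (dogs) distributed in premise 2.

Valid


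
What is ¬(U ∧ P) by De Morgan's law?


De Morgan's law: ¬(P ∧ Q) ≡ ¬P ∨ ¬Q
¬(U ∧ P) = ¬U ∨ ¬P

¬U ∨ ¬P


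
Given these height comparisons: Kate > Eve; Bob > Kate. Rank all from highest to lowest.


Constraints: Kate > Eve; Bob > Kate
Method: at each step, the next-highest is the one remaining person who never appears on the smaller side of a constraint between remaining people.
  Step 1: remaining {Bob, Kate, Eve}; on the smaller side: {Kate, Eve} → Bob is next (Bob > Kate).
  Step 2: remaining {Kate, Eve}; on the smaller side: {Eve} → Kate is next (Kate > Eve).
  Step 3: only Eve remains → lowest.
Final ranking (highest to lowest):

Bob > Kate > Eve


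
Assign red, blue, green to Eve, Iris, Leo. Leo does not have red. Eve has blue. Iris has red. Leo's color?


From clues:
  Iris → red
  Eve → blue
By elimination, Leo gets the remaining.

green


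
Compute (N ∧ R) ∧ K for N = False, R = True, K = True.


N = False, R = True, K = True
Step 1: N ∧ R = False AND True = False
Step 2: False ∧ K = False AND True = False
AND is true only when ALL operands are true.

False


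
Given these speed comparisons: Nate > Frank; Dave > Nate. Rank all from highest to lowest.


Constraints: Nate > Frank; Dave > Nate
Method: at each step, the next-highest is the one remaining person who never appears on the smaller side of a constraint between remaining people.
  Step 1: remaining {Dave, Nate, Frank}; on the smaller side: {Nate, Frank} → Dave is next (Dave > Nate).
  Step 2: remaining {Nate, Frank}; on the smaller side: {Frank} → Nate is next (Nate > Frank).
  Step 3: only Frank remains → lowest.
Final ranking (highest to lowest):

Dave > Nate > Frank


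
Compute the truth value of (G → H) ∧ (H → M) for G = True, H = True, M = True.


G = True, H = True, M = True
Step 1: G → H is false only when G=True and H=False. Result: True
Step 2: H → M is false only when H=True and M=False. Result: True
Step 3: True ∧ True = True

True


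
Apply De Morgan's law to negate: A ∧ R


De Morgan's law: ¬(P ∧ Q) ≡ ¬P ∨ ¬Q
¬(A ∧ R) = ¬A ∨ ¬R

¬A ∨ ¬R


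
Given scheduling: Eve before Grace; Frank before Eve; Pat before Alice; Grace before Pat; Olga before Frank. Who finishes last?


Constraints: Eve before Grace; Frank before Eve; Pat before Alice; Grace before Pat; Olga before Frank
The last task can have nothing scheduled after it, so it must never appear on the left of a 'before'.
Tasks appearing before some other task: Eve, Frank, Pat, Grace, Olga.
The only task not in that list is Alice → it is last.

Alice


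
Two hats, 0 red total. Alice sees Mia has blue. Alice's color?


Total red = 0, Mia = blue
Red accounted for: 0
Remaining for Alice: 0
Alice's hat is blue.

blue


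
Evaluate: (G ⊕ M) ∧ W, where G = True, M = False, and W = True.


G = True, M = False, W = True
Step 1: G ⊕ M = True XOR False = True
Step 2: True ∧ W = True AND True = True
XOR true when exactly one of G,M is true; then AND with W.

True


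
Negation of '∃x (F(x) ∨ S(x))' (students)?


Original: ∃x (F(x) ∨ S(x))
Rule: ¬∀→∃, ¬∃→∀, negate predicate.
Negation: ∀x (¬F(x) ∧ ¬S(x))

∀x (¬F(x) ∧ ¬S(x))


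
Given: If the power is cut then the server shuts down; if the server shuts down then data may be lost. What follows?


Hypothetical syllogism: P → Q, Q → R ⊢ P → R
Premise 1: the power is cut → the server shuts down
Premise 2: the server shuts down → data may be lost
Chain the implications: the middle term (the server shuts down) links the two.
Conclusion: If the power is cut, then data may be lost.

If the power is cut, then data may be lost.


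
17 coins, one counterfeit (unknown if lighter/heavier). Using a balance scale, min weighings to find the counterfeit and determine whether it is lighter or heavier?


Let n = 17. 34 possibilities (n coins × lighter/heavier); each weighing has 3 outcomes.
Bound for k weighings: say the first weighing puts j coins on each pan. If it tips, the 2j weighed coins remain suspects (each with a known direction) and k-1 weighings give 3^(k-1) outcomes; 3^(k-1) is odd, so 2j ≤ 3^(k-1) - 1. If it balances, the n - 2j unweighed coins remain with direction unknown: 2(n - 2j) ≤ 3^(k-1) - 1 by the same parity argument. Adding, n ≤ (3^(k-1) - 1) + (3^(k-1) - 1)/2 = (3^k - 3)/2, and the classical three-group strategy achieves this (3 coins in 2 weighings, 12 in 3, 39 in 4, 120 in 5).
So we need the smallest k with (3^k - 3)/2 ≥ 17.
k = 3: (3^3 - 3)/2 = 12 < 17 ✗
k = 4: (3^4 - 3)/2 = 39 ≥ 17 ✓

4


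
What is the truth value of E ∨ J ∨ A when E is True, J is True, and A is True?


E = True, J = True, A = True
Step 1: E ∨ J = True OR True = True
Step 2: True ∨ A = True OR True = True
OR is true when at least one operand is true.

True


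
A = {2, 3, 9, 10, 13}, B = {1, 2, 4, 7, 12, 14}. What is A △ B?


A = {2, 3, 9, 10, 13}
B = {1, 2, 4, 7, 12, 14}
Operation: symmetric difference
In A only: [3, 9, 10, 13], in B only: [1, 4, 7, 12, 14]

{1, 3, 4, 7, 9, 10, 12, 13, 14}


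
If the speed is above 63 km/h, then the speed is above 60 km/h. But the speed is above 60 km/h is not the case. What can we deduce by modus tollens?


Modus tollens: P → Q, ¬Q ⊢ ¬P
P: the speed is above 63 km/h
Q: the speed is above 60 km/h
We have P → Q and Q is false.
By modus tollens, P must be false.

It is not the case that the speed is above 63 km/h


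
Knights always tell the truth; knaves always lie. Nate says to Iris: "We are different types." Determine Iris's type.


Nate says: "We are different types."
Case 1: Nate is a Knight (truth-teller)
  Statement is true → they ARE different → Iris is a Knave
Case 2: Nate is a Knave (liar)
  Statement is false → they are NOT different → Iris is a Knave
In both cases, Iris is a Knave.

Knave


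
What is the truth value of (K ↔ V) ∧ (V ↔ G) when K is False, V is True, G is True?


K = False, V = True, G = True
Step 1: K ↔ V is true when K and V have the same value. Result: False
Step 2: V ↔ G is true when V and G have the same value. Result: True
Step 3: False ∧ True = False

False


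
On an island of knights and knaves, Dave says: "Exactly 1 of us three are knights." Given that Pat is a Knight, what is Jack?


Dave claims exactly 1 knights among Dave, Pat, Jack.
Given: Pat is a Knight.

Case 1: Dave is a Knight (tells truth)
  Then exactly 1 of the three are knights.
  Counting Dave, Pat: 2 knight(s) so far. Need -1 more → impossible.
Case 2: Dave is a Knave (lies)
  Then the count is NOT 1.
  If Jack = Knave, count = 1 = 1 → claim would be true, contradicts lie.
  If Jack = Knight, count = 2 ≠ 1 → lie confirmed ✓

Jack is a Knight.

Knight


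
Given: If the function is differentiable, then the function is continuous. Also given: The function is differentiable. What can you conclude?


Modus ponens: P → Q, P ⊢ Q
P: the function is differentiable
Q: the function is continuous
We have P → Q and P is true.
By modus ponens, Q must be true.

The function is continuous
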